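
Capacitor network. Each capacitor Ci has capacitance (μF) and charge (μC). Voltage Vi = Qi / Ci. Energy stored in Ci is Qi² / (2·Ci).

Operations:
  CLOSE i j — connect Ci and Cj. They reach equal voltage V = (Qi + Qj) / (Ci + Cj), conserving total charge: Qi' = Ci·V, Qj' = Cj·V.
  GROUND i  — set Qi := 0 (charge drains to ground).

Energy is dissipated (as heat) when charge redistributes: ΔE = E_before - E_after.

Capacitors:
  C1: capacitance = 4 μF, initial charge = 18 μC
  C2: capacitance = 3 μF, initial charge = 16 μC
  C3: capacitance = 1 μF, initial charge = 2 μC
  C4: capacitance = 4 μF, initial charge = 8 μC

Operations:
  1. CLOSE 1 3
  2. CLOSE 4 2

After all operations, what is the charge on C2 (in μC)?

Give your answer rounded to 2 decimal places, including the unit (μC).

Initial: C1(4μF, Q=18μC, V=4.50V), C2(3μF, Q=16μC, V=5.33V), C3(1μF, Q=2μC, V=2.00V), C4(4μF, Q=8μC, V=2.00V)
Op 1: CLOSE 1-3: Q_total=20.00, C_total=5.00, V=4.00; Q1=16.00, Q3=4.00; dissipated=2.500
Op 2: CLOSE 4-2: Q_total=24.00, C_total=7.00, V=3.43; Q4=13.71, Q2=10.29; dissipated=9.524
Final charges: Q1=16.00, Q2=10.29, Q3=4.00, Q4=13.71

Answer: 10.29 μC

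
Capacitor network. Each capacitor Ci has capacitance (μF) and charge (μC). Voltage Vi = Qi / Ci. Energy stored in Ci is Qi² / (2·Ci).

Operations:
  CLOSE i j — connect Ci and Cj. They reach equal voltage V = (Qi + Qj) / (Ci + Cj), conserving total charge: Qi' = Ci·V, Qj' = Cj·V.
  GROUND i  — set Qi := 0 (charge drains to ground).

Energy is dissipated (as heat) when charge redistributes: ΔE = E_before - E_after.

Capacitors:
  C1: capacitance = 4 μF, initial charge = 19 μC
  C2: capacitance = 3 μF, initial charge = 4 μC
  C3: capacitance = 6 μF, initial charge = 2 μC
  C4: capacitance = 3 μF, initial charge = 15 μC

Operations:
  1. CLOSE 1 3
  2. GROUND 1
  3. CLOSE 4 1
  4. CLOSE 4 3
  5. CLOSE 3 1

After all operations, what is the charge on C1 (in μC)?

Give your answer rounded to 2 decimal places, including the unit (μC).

Answer: 8.50 μC

Derivation:
Initial: C1(4μF, Q=19μC, V=4.75V), C2(3μF, Q=4μC, V=1.33V), C3(6μF, Q=2μC, V=0.33V), C4(3μF, Q=15μC, V=5.00V)
Op 1: CLOSE 1-3: Q_total=21.00, C_total=10.00, V=2.10; Q1=8.40, Q3=12.60; dissipated=23.408
Op 2: GROUND 1: Q1=0; energy lost=8.820
Op 3: CLOSE 4-1: Q_total=15.00, C_total=7.00, V=2.14; Q4=6.43, Q1=8.57; dissipated=21.429
Op 4: CLOSE 4-3: Q_total=19.03, C_total=9.00, V=2.11; Q4=6.34, Q3=12.69; dissipated=0.002
Op 5: CLOSE 3-1: Q_total=21.26, C_total=10.00, V=2.13; Q3=12.75, Q1=8.50; dissipated=0.001
Final charges: Q1=8.50, Q2=4.00, Q3=12.75, Q4=6.34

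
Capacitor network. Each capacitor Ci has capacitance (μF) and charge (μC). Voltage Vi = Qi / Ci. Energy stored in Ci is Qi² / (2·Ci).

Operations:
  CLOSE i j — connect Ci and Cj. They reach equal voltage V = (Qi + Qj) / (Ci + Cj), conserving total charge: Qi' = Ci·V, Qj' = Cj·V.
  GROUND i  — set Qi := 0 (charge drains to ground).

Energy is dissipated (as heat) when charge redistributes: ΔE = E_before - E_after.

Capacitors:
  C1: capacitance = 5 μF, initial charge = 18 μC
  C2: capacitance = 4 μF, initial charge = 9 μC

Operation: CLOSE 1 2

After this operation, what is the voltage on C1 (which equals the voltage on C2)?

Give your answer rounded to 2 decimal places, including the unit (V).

Initial: C1(5μF, Q=18μC, V=3.60V), C2(4μF, Q=9μC, V=2.25V)
Op 1: CLOSE 1-2: Q_total=27.00, C_total=9.00, V=3.00; Q1=15.00, Q2=12.00; dissipated=2.025

Answer: 3.00 V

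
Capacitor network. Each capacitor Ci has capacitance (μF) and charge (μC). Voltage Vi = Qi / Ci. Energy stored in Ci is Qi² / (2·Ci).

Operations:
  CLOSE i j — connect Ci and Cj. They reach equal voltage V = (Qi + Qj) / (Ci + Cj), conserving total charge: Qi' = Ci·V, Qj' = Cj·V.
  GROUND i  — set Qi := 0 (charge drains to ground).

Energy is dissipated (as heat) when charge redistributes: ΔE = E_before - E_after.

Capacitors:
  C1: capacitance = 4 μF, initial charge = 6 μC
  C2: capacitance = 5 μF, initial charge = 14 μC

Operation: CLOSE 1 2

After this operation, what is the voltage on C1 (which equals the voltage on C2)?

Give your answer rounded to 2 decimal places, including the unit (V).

Answer: 2.22 V

Derivation:
Initial: C1(4μF, Q=6μC, V=1.50V), C2(5μF, Q=14μC, V=2.80V)
Op 1: CLOSE 1-2: Q_total=20.00, C_total=9.00, V=2.22; Q1=8.89, Q2=11.11; dissipated=1.878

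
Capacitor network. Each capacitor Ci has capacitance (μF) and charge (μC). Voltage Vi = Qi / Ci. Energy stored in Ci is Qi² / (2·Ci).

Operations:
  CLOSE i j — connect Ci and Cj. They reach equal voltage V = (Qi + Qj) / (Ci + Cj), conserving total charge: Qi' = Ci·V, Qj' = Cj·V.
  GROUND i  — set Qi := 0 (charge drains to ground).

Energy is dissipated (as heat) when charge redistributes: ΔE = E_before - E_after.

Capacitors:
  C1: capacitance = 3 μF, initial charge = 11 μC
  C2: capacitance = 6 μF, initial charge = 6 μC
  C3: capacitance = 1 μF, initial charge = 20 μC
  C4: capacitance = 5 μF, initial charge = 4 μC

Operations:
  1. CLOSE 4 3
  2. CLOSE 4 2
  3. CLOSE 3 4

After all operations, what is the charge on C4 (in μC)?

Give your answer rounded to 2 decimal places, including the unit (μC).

Initial: C1(3μF, Q=11μC, V=3.67V), C2(6μF, Q=6μC, V=1.00V), C3(1μF, Q=20μC, V=20.00V), C4(5μF, Q=4μC, V=0.80V)
Op 1: CLOSE 4-3: Q_total=24.00, C_total=6.00, V=4.00; Q4=20.00, Q3=4.00; dissipated=153.600
Op 2: CLOSE 4-2: Q_total=26.00, C_total=11.00, V=2.36; Q4=11.82, Q2=14.18; dissipated=12.273
Op 3: CLOSE 3-4: Q_total=15.82, C_total=6.00, V=2.64; Q3=2.64, Q4=13.18; dissipated=1.116
Final charges: Q1=11.00, Q2=14.18, Q3=2.64, Q4=13.18

Answer: 13.18 μC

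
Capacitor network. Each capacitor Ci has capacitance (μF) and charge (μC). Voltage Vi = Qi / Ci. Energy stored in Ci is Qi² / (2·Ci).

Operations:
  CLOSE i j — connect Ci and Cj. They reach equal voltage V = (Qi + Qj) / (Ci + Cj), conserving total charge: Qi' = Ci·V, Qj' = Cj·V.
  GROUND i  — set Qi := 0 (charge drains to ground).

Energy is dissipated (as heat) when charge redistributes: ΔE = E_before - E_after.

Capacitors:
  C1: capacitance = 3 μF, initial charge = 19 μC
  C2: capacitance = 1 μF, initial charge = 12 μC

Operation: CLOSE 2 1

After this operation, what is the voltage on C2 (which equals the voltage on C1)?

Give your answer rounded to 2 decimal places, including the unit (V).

Answer: 7.75 V

Derivation:
Initial: C1(3μF, Q=19μC, V=6.33V), C2(1μF, Q=12μC, V=12.00V)
Op 1: CLOSE 2-1: Q_total=31.00, C_total=4.00, V=7.75; Q2=7.75, Q1=23.25; dissipated=12.042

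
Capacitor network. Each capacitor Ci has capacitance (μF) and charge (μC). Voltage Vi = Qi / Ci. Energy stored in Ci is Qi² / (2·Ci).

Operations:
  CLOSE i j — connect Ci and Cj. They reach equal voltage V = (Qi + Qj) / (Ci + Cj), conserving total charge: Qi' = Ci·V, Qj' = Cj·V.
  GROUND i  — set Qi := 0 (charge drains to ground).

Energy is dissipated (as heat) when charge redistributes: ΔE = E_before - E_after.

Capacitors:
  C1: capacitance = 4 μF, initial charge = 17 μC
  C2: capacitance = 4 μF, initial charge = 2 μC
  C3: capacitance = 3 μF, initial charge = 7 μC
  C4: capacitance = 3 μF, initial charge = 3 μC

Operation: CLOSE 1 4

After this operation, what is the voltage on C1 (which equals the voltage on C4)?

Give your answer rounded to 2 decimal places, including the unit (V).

Initial: C1(4μF, Q=17μC, V=4.25V), C2(4μF, Q=2μC, V=0.50V), C3(3μF, Q=7μC, V=2.33V), C4(3μF, Q=3μC, V=1.00V)
Op 1: CLOSE 1-4: Q_total=20.00, C_total=7.00, V=2.86; Q1=11.43, Q4=8.57; dissipated=9.054

Answer: 2.86 V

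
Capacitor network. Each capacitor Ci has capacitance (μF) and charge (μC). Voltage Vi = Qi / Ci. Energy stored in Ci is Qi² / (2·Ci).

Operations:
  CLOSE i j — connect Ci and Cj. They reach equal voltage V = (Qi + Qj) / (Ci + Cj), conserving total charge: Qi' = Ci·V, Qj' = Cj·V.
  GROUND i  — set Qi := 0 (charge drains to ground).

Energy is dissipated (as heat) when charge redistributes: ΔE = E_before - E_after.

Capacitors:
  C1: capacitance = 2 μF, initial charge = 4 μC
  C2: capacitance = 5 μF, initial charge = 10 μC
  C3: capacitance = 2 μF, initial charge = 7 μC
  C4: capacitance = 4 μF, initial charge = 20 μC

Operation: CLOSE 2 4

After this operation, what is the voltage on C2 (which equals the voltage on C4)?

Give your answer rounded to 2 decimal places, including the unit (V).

Initial: C1(2μF, Q=4μC, V=2.00V), C2(5μF, Q=10μC, V=2.00V), C3(2μF, Q=7μC, V=3.50V), C4(4μF, Q=20μC, V=5.00V)
Op 1: CLOSE 2-4: Q_total=30.00, C_total=9.00, V=3.33; Q2=16.67, Q4=13.33; dissipated=10.000

Answer: 3.33 V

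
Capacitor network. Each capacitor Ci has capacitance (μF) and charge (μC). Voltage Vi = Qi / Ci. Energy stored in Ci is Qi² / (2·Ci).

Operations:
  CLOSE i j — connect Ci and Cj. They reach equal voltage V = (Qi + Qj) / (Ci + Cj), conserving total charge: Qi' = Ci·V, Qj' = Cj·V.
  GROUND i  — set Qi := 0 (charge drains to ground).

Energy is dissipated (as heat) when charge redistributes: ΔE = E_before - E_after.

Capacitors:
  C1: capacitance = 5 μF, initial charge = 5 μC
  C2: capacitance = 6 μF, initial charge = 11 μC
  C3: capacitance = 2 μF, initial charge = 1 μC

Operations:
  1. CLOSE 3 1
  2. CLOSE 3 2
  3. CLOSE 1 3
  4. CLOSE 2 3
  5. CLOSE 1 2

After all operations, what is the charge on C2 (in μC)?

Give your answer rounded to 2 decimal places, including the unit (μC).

Answer: 7.68 μC

Derivation:
Initial: C1(5μF, Q=5μC, V=1.00V), C2(6μF, Q=11μC, V=1.83V), C3(2μF, Q=1μC, V=0.50V)
Op 1: CLOSE 3-1: Q_total=6.00, C_total=7.00, V=0.86; Q3=1.71, Q1=4.29; dissipated=0.179
Op 2: CLOSE 3-2: Q_total=12.71, C_total=8.00, V=1.59; Q3=3.18, Q2=9.54; dissipated=0.715
Op 3: CLOSE 1-3: Q_total=7.46, C_total=7.00, V=1.07; Q1=5.33, Q3=2.13; dissipated=0.383
Op 4: CLOSE 2-3: Q_total=11.67, C_total=8.00, V=1.46; Q2=8.75, Q3=2.92; dissipated=0.205
Op 5: CLOSE 1-2: Q_total=14.08, C_total=11.00, V=1.28; Q1=6.40, Q2=7.68; dissipated=0.210
Final charges: Q1=6.40, Q2=7.68, Q3=2.92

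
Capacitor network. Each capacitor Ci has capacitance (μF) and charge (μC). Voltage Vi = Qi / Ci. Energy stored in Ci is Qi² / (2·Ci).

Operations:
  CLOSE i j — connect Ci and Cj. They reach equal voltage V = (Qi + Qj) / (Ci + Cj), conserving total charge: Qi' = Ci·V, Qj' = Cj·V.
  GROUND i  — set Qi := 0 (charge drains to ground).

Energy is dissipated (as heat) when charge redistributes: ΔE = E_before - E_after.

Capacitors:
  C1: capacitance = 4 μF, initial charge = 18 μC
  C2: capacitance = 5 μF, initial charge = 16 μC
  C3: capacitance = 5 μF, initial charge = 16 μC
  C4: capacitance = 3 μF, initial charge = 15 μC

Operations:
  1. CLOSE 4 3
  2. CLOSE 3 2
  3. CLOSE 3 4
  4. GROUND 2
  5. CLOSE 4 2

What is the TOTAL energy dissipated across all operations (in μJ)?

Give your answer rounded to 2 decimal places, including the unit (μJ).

Initial: C1(4μF, Q=18μC, V=4.50V), C2(5μF, Q=16μC, V=3.20V), C3(5μF, Q=16μC, V=3.20V), C4(3μF, Q=15μC, V=5.00V)
Op 1: CLOSE 4-3: Q_total=31.00, C_total=8.00, V=3.88; Q4=11.62, Q3=19.38; dissipated=3.038
Op 2: CLOSE 3-2: Q_total=35.38, C_total=10.00, V=3.54; Q3=17.69, Q2=17.69; dissipated=0.570
Op 3: CLOSE 3-4: Q_total=29.31, C_total=8.00, V=3.66; Q3=18.32, Q4=10.99; dissipated=0.107
Op 4: GROUND 2: Q2=0; energy lost=31.285
Op 5: CLOSE 4-2: Q_total=10.99, C_total=8.00, V=1.37; Q4=4.12, Q2=6.87; dissipated=12.586
Total dissipated: 47.585 μJ

Answer: 47.58 μJ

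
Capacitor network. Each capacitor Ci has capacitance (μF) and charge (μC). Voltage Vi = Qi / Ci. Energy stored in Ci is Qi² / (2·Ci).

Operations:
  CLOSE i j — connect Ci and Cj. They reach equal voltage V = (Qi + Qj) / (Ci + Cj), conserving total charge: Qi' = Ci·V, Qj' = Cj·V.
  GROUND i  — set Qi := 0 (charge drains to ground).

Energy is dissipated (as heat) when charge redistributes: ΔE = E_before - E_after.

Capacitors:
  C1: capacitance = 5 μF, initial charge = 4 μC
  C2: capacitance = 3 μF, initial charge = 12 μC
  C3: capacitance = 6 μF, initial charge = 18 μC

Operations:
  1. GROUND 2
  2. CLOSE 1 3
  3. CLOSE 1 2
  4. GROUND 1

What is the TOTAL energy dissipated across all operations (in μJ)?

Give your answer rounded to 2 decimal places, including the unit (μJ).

Initial: C1(5μF, Q=4μC, V=0.80V), C2(3μF, Q=12μC, V=4.00V), C3(6μF, Q=18μC, V=3.00V)
Op 1: GROUND 2: Q2=0; energy lost=24.000
Op 2: CLOSE 1-3: Q_total=22.00, C_total=11.00, V=2.00; Q1=10.00, Q3=12.00; dissipated=6.600
Op 3: CLOSE 1-2: Q_total=10.00, C_total=8.00, V=1.25; Q1=6.25, Q2=3.75; dissipated=3.750
Op 4: GROUND 1: Q1=0; energy lost=3.906
Total dissipated: 38.256 μJ

Answer: 38.26 μJ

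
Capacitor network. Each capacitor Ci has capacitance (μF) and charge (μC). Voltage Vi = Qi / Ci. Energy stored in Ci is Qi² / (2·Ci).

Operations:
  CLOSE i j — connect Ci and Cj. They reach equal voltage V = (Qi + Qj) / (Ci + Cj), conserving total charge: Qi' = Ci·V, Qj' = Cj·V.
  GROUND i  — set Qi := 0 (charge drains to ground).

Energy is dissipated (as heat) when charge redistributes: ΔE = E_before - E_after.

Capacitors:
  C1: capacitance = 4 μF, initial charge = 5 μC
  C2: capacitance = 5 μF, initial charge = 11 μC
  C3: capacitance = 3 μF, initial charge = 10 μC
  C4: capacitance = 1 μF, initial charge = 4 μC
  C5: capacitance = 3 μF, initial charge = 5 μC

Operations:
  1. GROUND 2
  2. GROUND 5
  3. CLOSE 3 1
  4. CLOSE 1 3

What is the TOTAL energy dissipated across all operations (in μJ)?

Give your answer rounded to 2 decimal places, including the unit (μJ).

Answer: 19.99 μJ

Derivation:
Initial: C1(4μF, Q=5μC, V=1.25V), C2(5μF, Q=11μC, V=2.20V), C3(3μF, Q=10μC, V=3.33V), C4(1μF, Q=4μC, V=4.00V), C5(3μF, Q=5μC, V=1.67V)
Op 1: GROUND 2: Q2=0; energy lost=12.100
Op 2: GROUND 5: Q5=0; energy lost=4.167
Op 3: CLOSE 3-1: Q_total=15.00, C_total=7.00, V=2.14; Q3=6.43, Q1=8.57; dissipated=3.720
Op 4: CLOSE 1-3: Q_total=15.00, C_total=7.00, V=2.14; Q1=8.57, Q3=6.43; dissipated=0.000
Total dissipated: 19.987 μJ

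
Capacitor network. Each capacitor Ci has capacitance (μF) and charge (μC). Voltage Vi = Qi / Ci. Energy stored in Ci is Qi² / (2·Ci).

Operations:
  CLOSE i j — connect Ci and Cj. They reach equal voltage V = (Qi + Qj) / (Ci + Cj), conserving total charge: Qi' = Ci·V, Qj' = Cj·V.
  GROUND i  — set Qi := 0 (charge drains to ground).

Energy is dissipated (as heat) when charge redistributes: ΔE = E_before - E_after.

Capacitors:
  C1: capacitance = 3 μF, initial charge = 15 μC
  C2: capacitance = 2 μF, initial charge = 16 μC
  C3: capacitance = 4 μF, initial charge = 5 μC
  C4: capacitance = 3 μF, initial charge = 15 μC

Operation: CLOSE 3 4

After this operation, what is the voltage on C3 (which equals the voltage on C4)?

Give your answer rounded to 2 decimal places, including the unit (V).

Answer: 2.86 V

Derivation:
Initial: C1(3μF, Q=15μC, V=5.00V), C2(2μF, Q=16μC, V=8.00V), C3(4μF, Q=5μC, V=1.25V), C4(3μF, Q=15μC, V=5.00V)
Op 1: CLOSE 3-4: Q_total=20.00, C_total=7.00, V=2.86; Q3=11.43, Q4=8.57; dissipated=12.054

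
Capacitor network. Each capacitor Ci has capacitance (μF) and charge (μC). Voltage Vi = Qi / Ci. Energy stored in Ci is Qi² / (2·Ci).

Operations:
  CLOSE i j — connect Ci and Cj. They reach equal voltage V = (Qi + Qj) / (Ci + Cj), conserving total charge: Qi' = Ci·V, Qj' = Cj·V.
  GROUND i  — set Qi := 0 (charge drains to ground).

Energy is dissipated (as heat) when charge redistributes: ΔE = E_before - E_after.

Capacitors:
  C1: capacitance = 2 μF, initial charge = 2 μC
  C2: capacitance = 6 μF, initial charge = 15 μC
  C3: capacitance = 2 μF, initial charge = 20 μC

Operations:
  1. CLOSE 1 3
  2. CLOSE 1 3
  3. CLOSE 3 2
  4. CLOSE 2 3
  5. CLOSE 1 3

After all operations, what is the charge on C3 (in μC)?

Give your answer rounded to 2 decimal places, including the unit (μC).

Initial: C1(2μF, Q=2μC, V=1.00V), C2(6μF, Q=15μC, V=2.50V), C3(2μF, Q=20μC, V=10.00V)
Op 1: CLOSE 1-3: Q_total=22.00, C_total=4.00, V=5.50; Q1=11.00, Q3=11.00; dissipated=40.500
Op 2: CLOSE 1-3: Q_total=22.00, C_total=4.00, V=5.50; Q1=11.00, Q3=11.00; dissipated=0.000
Op 3: CLOSE 3-2: Q_total=26.00, C_total=8.00, V=3.25; Q3=6.50, Q2=19.50; dissipated=6.750
Op 4: CLOSE 2-3: Q_total=26.00, C_total=8.00, V=3.25; Q2=19.50, Q3=6.50; dissipated=0.000
Op 5: CLOSE 1-3: Q_total=17.50, C_total=4.00, V=4.38; Q1=8.75, Q3=8.75; dissipated=2.531
Final charges: Q1=8.75, Q2=19.50, Q3=8.75

Answer: 8.75 μC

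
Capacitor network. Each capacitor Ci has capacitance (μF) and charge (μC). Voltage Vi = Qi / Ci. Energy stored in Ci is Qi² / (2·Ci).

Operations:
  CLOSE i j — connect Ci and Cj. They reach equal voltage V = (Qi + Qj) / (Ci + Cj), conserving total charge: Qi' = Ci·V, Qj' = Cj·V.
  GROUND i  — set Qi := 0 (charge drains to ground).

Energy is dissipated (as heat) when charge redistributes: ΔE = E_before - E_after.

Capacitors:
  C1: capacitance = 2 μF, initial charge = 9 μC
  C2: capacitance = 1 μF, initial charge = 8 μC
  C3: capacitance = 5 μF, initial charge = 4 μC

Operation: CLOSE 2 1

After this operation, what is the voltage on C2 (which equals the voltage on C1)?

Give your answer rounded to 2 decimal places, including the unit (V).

Initial: C1(2μF, Q=9μC, V=4.50V), C2(1μF, Q=8μC, V=8.00V), C3(5μF, Q=4μC, V=0.80V)
Op 1: CLOSE 2-1: Q_total=17.00, C_total=3.00, V=5.67; Q2=5.67, Q1=11.33; dissipated=4.083

Answer: 5.67 V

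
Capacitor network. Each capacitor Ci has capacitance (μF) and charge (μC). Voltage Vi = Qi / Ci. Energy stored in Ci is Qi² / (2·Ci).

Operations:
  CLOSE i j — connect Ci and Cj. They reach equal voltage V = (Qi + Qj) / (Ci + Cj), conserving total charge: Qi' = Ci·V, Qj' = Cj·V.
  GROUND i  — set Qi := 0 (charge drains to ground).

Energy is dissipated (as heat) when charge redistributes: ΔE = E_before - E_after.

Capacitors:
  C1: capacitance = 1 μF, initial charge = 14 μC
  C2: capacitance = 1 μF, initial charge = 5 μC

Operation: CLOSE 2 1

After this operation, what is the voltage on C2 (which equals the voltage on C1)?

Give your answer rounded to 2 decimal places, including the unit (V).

Initial: C1(1μF, Q=14μC, V=14.00V), C2(1μF, Q=5μC, V=5.00V)
Op 1: CLOSE 2-1: Q_total=19.00, C_total=2.00, V=9.50; Q2=9.50, Q1=9.50; dissipated=20.250

Answer: 9.50 V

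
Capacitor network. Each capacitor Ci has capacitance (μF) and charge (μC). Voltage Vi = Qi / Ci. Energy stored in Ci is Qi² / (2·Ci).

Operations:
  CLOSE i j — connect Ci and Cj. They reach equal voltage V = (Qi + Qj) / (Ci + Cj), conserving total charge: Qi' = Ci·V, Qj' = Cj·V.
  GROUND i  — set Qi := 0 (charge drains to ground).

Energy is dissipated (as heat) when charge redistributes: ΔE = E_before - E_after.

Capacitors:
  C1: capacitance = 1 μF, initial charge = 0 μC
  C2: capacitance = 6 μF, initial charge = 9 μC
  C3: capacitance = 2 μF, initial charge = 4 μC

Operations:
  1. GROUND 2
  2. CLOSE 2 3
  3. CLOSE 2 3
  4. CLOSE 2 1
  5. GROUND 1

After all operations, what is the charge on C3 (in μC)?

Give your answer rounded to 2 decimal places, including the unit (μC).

Initial: C1(1μF, Q=0μC, V=0.00V), C2(6μF, Q=9μC, V=1.50V), C3(2μF, Q=4μC, V=2.00V)
Op 1: GROUND 2: Q2=0; energy lost=6.750
Op 2: CLOSE 2-3: Q_total=4.00, C_total=8.00, V=0.50; Q2=3.00, Q3=1.00; dissipated=3.000
Op 3: CLOSE 2-3: Q_total=4.00, C_total=8.00, V=0.50; Q2=3.00, Q3=1.00; dissipated=0.000
Op 4: CLOSE 2-1: Q_total=3.00, C_total=7.00, V=0.43; Q2=2.57, Q1=0.43; dissipated=0.107
Op 5: GROUND 1: Q1=0; energy lost=0.092
Final charges: Q1=0.00, Q2=2.57, Q3=1.00

Answer: 1.00 μC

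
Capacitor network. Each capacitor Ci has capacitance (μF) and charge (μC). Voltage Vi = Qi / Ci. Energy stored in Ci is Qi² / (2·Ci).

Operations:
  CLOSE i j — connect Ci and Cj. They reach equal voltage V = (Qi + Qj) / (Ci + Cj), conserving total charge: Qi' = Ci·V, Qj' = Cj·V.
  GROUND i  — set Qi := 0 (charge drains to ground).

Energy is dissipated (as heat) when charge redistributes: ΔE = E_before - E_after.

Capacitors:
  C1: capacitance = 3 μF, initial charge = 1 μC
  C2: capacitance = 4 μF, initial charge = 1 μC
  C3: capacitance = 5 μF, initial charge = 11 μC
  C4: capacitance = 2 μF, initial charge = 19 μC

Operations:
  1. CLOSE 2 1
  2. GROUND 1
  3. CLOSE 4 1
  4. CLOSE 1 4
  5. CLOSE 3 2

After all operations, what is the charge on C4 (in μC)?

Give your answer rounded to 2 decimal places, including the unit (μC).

Initial: C1(3μF, Q=1μC, V=0.33V), C2(4μF, Q=1μC, V=0.25V), C3(5μF, Q=11μC, V=2.20V), C4(2μF, Q=19μC, V=9.50V)
Op 1: CLOSE 2-1: Q_total=2.00, C_total=7.00, V=0.29; Q2=1.14, Q1=0.86; dissipated=0.006
Op 2: GROUND 1: Q1=0; energy lost=0.122
Op 3: CLOSE 4-1: Q_total=19.00, C_total=5.00, V=3.80; Q4=7.60, Q1=11.40; dissipated=54.150
Op 4: CLOSE 1-4: Q_total=19.00, C_total=5.00, V=3.80; Q1=11.40, Q4=7.60; dissipated=0.000
Op 5: CLOSE 3-2: Q_total=12.14, C_total=9.00, V=1.35; Q3=6.75, Q2=5.40; dissipated=4.072
Final charges: Q1=11.40, Q2=5.40, Q3=6.75, Q4=7.60

Answer: 7.60 μC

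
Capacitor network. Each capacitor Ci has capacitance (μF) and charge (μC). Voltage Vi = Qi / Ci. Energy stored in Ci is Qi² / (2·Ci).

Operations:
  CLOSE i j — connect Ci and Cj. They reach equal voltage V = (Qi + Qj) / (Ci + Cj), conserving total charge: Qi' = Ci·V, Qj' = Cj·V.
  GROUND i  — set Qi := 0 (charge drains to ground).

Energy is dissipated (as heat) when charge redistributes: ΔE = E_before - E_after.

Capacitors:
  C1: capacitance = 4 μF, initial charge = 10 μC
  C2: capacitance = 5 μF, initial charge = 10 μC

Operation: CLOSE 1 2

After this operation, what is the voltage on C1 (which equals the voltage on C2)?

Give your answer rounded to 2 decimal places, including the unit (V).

Answer: 2.22 V

Derivation:
Initial: C1(4μF, Q=10μC, V=2.50V), C2(5μF, Q=10μC, V=2.00V)
Op 1: CLOSE 1-2: Q_total=20.00, C_total=9.00, V=2.22; Q1=8.89, Q2=11.11; dissipated=0.278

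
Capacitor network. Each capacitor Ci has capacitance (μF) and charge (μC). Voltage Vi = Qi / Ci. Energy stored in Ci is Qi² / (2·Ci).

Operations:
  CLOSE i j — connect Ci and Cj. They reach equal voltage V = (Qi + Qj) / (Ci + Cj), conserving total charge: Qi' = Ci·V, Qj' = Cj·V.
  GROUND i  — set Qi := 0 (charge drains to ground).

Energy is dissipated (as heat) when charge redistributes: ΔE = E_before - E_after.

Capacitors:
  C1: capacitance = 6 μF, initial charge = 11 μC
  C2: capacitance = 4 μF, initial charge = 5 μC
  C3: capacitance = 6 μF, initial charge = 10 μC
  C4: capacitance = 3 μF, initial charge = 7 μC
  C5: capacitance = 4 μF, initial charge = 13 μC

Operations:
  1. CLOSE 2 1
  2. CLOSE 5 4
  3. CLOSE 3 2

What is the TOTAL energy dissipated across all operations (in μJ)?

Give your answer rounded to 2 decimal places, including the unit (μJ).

Initial: C1(6μF, Q=11μC, V=1.83V), C2(4μF, Q=5μC, V=1.25V), C3(6μF, Q=10μC, V=1.67V), C4(3μF, Q=7μC, V=2.33V), C5(4μF, Q=13μC, V=3.25V)
Op 1: CLOSE 2-1: Q_total=16.00, C_total=10.00, V=1.60; Q2=6.40, Q1=9.60; dissipated=0.408
Op 2: CLOSE 5-4: Q_total=20.00, C_total=7.00, V=2.86; Q5=11.43, Q4=8.57; dissipated=0.720
Op 3: CLOSE 3-2: Q_total=16.40, C_total=10.00, V=1.64; Q3=9.84, Q2=6.56; dissipated=0.005
Total dissipated: 1.134 μJ

Answer: 1.13 μJ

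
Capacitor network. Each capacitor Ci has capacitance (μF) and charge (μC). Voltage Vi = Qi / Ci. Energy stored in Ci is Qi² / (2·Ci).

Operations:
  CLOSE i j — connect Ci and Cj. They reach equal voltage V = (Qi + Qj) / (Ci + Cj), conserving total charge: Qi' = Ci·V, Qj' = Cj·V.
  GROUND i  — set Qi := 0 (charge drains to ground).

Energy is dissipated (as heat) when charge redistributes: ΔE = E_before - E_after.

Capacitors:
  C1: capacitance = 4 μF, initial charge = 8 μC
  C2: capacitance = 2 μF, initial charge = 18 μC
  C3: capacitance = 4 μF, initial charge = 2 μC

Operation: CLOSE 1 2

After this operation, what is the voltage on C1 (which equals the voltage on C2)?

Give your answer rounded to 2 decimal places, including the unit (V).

Initial: C1(4μF, Q=8μC, V=2.00V), C2(2μF, Q=18μC, V=9.00V), C3(4μF, Q=2μC, V=0.50V)
Op 1: CLOSE 1-2: Q_total=26.00, C_total=6.00, V=4.33; Q1=17.33, Q2=8.67; dissipated=32.667

Answer: 4.33 V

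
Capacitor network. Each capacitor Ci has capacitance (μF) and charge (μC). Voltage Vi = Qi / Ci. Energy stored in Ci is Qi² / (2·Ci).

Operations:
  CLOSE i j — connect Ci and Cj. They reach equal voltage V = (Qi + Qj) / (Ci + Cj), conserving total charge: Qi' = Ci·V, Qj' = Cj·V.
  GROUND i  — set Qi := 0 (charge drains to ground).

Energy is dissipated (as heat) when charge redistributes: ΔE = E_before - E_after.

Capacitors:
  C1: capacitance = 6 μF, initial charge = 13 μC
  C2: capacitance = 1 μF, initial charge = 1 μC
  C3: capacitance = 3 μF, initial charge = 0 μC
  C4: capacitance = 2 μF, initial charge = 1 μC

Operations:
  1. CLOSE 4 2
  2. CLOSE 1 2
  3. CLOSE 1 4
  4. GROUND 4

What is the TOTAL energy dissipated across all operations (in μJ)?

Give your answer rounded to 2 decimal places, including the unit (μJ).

Initial: C1(6μF, Q=13μC, V=2.17V), C2(1μF, Q=1μC, V=1.00V), C3(3μF, Q=0μC, V=0.00V), C4(2μF, Q=1μC, V=0.50V)
Op 1: CLOSE 4-2: Q_total=2.00, C_total=3.00, V=0.67; Q4=1.33, Q2=0.67; dissipated=0.083
Op 2: CLOSE 1-2: Q_total=13.67, C_total=7.00, V=1.95; Q1=11.71, Q2=1.95; dissipated=0.964
Op 3: CLOSE 1-4: Q_total=13.05, C_total=8.00, V=1.63; Q1=9.79, Q4=3.26; dissipated=1.240
Op 4: GROUND 4: Q4=0; energy lost=2.660
Total dissipated: 4.947 μJ

Answer: 4.95 μJ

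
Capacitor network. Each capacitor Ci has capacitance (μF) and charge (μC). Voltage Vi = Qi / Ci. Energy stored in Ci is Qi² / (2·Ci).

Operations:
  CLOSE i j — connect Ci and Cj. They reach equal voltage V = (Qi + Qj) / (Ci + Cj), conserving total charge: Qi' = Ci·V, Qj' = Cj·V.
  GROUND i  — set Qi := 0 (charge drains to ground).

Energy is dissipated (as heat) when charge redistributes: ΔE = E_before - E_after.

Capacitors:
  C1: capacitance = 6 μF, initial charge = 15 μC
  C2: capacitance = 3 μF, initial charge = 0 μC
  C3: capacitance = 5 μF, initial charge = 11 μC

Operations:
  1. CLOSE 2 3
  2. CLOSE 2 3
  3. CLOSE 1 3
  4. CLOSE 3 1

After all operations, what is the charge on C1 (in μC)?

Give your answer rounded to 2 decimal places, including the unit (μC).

Initial: C1(6μF, Q=15μC, V=2.50V), C2(3μF, Q=0μC, V=0.00V), C3(5μF, Q=11μC, V=2.20V)
Op 1: CLOSE 2-3: Q_total=11.00, C_total=8.00, V=1.38; Q2=4.12, Q3=6.88; dissipated=4.537
Op 2: CLOSE 2-3: Q_total=11.00, C_total=8.00, V=1.38; Q2=4.12, Q3=6.88; dissipated=0.000
Op 3: CLOSE 1-3: Q_total=21.88, C_total=11.00, V=1.99; Q1=11.93, Q3=9.94; dissipated=1.726
Op 4: CLOSE 3-1: Q_total=21.88, C_total=11.00, V=1.99; Q3=9.94, Q1=11.93; dissipated=0.000
Final charges: Q1=11.93, Q2=4.12, Q3=9.94

Answer: 11.93 μC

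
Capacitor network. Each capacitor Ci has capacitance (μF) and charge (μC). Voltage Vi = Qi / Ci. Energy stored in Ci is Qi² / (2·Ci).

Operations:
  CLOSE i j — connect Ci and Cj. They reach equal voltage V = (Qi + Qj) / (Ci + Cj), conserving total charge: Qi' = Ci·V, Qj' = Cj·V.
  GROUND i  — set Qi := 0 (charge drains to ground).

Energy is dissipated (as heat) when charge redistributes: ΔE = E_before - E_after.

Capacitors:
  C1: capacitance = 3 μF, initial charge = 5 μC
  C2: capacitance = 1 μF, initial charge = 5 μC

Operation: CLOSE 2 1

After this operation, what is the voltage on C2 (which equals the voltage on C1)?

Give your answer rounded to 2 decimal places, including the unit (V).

Initial: C1(3μF, Q=5μC, V=1.67V), C2(1μF, Q=5μC, V=5.00V)
Op 1: CLOSE 2-1: Q_total=10.00, C_total=4.00, V=2.50; Q2=2.50, Q1=7.50; dissipated=4.167

Answer: 2.50 V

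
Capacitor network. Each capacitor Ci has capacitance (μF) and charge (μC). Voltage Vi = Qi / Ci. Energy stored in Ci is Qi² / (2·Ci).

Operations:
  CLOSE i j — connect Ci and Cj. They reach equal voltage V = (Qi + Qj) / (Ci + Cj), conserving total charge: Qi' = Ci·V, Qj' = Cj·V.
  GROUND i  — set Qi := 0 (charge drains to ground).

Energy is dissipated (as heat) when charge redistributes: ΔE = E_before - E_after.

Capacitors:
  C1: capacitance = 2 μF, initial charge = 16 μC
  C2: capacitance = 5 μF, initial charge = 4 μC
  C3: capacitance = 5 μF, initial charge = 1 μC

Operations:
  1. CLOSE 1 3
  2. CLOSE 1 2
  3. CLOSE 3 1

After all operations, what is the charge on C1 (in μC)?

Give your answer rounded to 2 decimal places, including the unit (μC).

Answer: 4.19 μC

Derivation:
Initial: C1(2μF, Q=16μC, V=8.00V), C2(5μF, Q=4μC, V=0.80V), C3(5μF, Q=1μC, V=0.20V)
Op 1: CLOSE 1-3: Q_total=17.00, C_total=7.00, V=2.43; Q1=4.86, Q3=12.14; dissipated=43.457
Op 2: CLOSE 1-2: Q_total=8.86, C_total=7.00, V=1.27; Q1=2.53, Q2=6.33; dissipated=1.894
Op 3: CLOSE 3-1: Q_total=14.67, C_total=7.00, V=2.10; Q3=10.48, Q1=4.19; dissipated=0.967
Final charges: Q1=4.19, Q2=6.33, Q3=10.48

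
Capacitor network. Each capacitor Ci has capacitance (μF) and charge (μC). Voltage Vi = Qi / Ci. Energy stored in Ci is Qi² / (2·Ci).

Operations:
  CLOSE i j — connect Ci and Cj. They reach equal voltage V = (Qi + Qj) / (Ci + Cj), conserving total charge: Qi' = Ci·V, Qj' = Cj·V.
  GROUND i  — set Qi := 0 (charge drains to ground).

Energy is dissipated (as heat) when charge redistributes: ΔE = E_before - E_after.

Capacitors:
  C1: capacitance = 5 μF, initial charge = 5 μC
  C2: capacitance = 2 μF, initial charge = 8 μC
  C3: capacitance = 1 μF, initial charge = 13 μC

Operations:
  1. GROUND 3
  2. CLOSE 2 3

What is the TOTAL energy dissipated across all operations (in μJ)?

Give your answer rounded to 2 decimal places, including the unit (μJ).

Answer: 89.83 μJ

Derivation:
Initial: C1(5μF, Q=5μC, V=1.00V), C2(2μF, Q=8μC, V=4.00V), C3(1μF, Q=13μC, V=13.00V)
Op 1: GROUND 3: Q3=0; energy lost=84.500
Op 2: CLOSE 2-3: Q_total=8.00, C_total=3.00, V=2.67; Q2=5.33, Q3=2.67; dissipated=5.333
Total dissipated: 89.833 μJ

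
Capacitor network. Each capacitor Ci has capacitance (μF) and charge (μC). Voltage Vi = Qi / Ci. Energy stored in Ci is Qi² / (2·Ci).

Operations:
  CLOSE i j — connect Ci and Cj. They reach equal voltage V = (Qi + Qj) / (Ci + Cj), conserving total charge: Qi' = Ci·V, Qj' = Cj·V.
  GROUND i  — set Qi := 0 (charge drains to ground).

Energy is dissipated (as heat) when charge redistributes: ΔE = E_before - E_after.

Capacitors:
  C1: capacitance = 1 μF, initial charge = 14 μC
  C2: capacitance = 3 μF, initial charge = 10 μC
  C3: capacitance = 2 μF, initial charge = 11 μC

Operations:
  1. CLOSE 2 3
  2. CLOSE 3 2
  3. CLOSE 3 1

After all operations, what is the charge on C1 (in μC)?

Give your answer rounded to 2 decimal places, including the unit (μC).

Initial: C1(1μF, Q=14μC, V=14.00V), C2(3μF, Q=10μC, V=3.33V), C3(2μF, Q=11μC, V=5.50V)
Op 1: CLOSE 2-3: Q_total=21.00, C_total=5.00, V=4.20; Q2=12.60, Q3=8.40; dissipated=2.817
Op 2: CLOSE 3-2: Q_total=21.00, C_total=5.00, V=4.20; Q3=8.40, Q2=12.60; dissipated=0.000
Op 3: CLOSE 3-1: Q_total=22.40, C_total=3.00, V=7.47; Q3=14.93, Q1=7.47; dissipated=32.013
Final charges: Q1=7.47, Q2=12.60, Q3=14.93

Answer: 7.47 μC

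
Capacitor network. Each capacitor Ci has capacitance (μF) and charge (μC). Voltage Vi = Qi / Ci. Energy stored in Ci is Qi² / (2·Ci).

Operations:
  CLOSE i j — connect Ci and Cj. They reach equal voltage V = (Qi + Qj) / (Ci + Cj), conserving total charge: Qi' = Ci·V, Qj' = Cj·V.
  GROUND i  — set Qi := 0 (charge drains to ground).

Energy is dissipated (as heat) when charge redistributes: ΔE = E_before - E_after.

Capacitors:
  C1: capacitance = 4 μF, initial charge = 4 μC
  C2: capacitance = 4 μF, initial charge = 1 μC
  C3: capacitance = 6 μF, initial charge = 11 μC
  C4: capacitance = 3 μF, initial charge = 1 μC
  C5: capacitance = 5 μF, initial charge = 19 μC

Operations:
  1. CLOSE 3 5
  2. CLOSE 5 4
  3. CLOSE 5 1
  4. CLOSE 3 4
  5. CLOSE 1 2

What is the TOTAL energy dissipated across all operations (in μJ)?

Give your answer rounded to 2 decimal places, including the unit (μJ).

Initial: C1(4μF, Q=4μC, V=1.00V), C2(4μF, Q=1μC, V=0.25V), C3(6μF, Q=11μC, V=1.83V), C4(3μF, Q=1μC, V=0.33V), C5(5μF, Q=19μC, V=3.80V)
Op 1: CLOSE 3-5: Q_total=30.00, C_total=11.00, V=2.73; Q3=16.36, Q5=13.64; dissipated=5.274
Op 2: CLOSE 5-4: Q_total=14.64, C_total=8.00, V=1.83; Q5=9.15, Q4=5.49; dissipated=5.373
Op 3: CLOSE 5-1: Q_total=13.15, C_total=9.00, V=1.46; Q5=7.30, Q1=5.84; dissipated=0.765
Op 4: CLOSE 3-4: Q_total=21.85, C_total=9.00, V=2.43; Q3=14.57, Q4=7.28; dissipated=0.806
Op 5: CLOSE 1-2: Q_total=6.84, C_total=8.00, V=0.86; Q1=3.42, Q2=3.42; dissipated=1.466
Total dissipated: 13.684 μJ

Answer: 13.68 μJ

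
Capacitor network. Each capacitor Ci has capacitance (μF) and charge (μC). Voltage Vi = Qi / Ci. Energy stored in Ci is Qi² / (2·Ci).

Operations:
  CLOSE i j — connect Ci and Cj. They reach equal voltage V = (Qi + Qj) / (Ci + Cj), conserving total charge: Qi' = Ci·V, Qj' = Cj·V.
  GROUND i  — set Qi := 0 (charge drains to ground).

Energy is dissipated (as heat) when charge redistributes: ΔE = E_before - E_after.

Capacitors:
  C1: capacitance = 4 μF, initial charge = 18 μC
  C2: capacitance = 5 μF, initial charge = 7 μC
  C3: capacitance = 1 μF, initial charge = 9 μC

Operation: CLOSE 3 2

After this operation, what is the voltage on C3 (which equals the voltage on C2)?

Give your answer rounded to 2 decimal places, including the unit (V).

Answer: 2.67 V

Derivation:
Initial: C1(4μF, Q=18μC, V=4.50V), C2(5μF, Q=7μC, V=1.40V), C3(1μF, Q=9μC, V=9.00V)
Op 1: CLOSE 3-2: Q_total=16.00, C_total=6.00, V=2.67; Q3=2.67, Q2=13.33; dissipated=24.067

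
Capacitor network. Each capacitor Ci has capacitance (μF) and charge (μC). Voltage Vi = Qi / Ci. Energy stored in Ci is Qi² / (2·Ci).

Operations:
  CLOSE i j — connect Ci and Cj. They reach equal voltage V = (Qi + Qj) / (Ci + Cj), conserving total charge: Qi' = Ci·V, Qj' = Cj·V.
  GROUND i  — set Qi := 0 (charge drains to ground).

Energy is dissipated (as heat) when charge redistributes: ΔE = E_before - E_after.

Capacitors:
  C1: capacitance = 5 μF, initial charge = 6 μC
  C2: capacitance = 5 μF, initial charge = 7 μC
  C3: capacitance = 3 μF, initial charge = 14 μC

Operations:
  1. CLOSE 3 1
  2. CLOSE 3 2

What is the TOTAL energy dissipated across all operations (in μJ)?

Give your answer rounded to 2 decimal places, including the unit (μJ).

Initial: C1(5μF, Q=6μC, V=1.20V), C2(5μF, Q=7μC, V=1.40V), C3(3μF, Q=14μC, V=4.67V)
Op 1: CLOSE 3-1: Q_total=20.00, C_total=8.00, V=2.50; Q3=7.50, Q1=12.50; dissipated=11.267
Op 2: CLOSE 3-2: Q_total=14.50, C_total=8.00, V=1.81; Q3=5.44, Q2=9.06; dissipated=1.134
Total dissipated: 12.401 μJ

Answer: 12.40 μJ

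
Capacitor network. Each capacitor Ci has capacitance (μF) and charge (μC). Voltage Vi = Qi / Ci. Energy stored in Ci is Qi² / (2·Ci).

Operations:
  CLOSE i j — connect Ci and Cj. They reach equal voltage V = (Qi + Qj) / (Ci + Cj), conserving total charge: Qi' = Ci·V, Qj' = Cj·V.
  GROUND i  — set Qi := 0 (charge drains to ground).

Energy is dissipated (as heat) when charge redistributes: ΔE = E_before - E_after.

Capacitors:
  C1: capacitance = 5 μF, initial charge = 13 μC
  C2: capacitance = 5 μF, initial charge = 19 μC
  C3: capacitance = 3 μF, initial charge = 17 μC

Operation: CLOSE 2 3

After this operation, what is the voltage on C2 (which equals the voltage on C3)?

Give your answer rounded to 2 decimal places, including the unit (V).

Initial: C1(5μF, Q=13μC, V=2.60V), C2(5μF, Q=19μC, V=3.80V), C3(3μF, Q=17μC, V=5.67V)
Op 1: CLOSE 2-3: Q_total=36.00, C_total=8.00, V=4.50; Q2=22.50, Q3=13.50; dissipated=3.267

Answer: 4.50 V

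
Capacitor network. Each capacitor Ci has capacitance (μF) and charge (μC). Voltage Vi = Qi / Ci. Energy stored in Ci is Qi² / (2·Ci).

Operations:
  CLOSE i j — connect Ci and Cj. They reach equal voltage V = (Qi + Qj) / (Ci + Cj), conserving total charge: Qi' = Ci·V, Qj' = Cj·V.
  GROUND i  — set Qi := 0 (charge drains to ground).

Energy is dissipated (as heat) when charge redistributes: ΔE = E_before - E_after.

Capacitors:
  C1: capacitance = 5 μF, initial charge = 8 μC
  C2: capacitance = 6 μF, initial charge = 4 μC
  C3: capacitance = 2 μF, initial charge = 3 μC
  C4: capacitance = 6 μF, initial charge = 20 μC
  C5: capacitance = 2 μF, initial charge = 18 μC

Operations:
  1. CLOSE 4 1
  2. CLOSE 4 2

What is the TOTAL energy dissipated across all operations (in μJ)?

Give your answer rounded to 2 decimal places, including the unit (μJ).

Answer: 9.39 μJ

Derivation:
Initial: C1(5μF, Q=8μC, V=1.60V), C2(6μF, Q=4μC, V=0.67V), C3(2μF, Q=3μC, V=1.50V), C4(6μF, Q=20μC, V=3.33V), C5(2μF, Q=18μC, V=9.00V)
Op 1: CLOSE 4-1: Q_total=28.00, C_total=11.00, V=2.55; Q4=15.27, Q1=12.73; dissipated=4.097
Op 2: CLOSE 4-2: Q_total=19.27, C_total=12.00, V=1.61; Q4=9.64, Q2=9.64; dissipated=5.295
Total dissipated: 9.392 μJ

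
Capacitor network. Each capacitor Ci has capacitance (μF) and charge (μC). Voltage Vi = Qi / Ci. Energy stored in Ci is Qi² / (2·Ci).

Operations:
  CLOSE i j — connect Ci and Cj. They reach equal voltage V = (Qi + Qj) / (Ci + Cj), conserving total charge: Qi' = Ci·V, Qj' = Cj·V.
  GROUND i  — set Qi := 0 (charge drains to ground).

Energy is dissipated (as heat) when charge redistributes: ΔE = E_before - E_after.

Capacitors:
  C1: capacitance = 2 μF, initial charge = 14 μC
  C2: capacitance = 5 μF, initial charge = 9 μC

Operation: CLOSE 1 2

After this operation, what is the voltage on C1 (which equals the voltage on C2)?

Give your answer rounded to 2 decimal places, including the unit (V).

Answer: 3.29 V

Derivation:
Initial: C1(2μF, Q=14μC, V=7.00V), C2(5μF, Q=9μC, V=1.80V)
Op 1: CLOSE 1-2: Q_total=23.00, C_total=7.00, V=3.29; Q1=6.57, Q2=16.43; dissipated=19.314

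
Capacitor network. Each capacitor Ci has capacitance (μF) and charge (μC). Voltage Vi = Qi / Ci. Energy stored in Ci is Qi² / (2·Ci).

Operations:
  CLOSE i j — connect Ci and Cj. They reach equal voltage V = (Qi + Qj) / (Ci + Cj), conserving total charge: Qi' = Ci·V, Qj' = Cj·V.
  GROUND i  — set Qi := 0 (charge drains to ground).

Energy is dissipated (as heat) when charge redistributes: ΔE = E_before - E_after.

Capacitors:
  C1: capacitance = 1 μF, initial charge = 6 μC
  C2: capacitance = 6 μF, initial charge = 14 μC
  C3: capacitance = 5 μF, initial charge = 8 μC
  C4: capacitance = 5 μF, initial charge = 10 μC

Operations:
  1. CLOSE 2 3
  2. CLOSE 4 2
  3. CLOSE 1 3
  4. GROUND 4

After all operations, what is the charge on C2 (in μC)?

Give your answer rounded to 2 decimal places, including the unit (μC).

Initial: C1(1μF, Q=6μC, V=6.00V), C2(6μF, Q=14μC, V=2.33V), C3(5μF, Q=8μC, V=1.60V), C4(5μF, Q=10μC, V=2.00V)
Op 1: CLOSE 2-3: Q_total=22.00, C_total=11.00, V=2.00; Q2=12.00, Q3=10.00; dissipated=0.733
Op 2: CLOSE 4-2: Q_total=22.00, C_total=11.00, V=2.00; Q4=10.00, Q2=12.00; dissipated=0.000
Op 3: CLOSE 1-3: Q_total=16.00, C_total=6.00, V=2.67; Q1=2.67, Q3=13.33; dissipated=6.667
Op 4: GROUND 4: Q4=0; energy lost=10.000
Final charges: Q1=2.67, Q2=12.00, Q3=13.33, Q4=0.00

Answer: 12.00 μC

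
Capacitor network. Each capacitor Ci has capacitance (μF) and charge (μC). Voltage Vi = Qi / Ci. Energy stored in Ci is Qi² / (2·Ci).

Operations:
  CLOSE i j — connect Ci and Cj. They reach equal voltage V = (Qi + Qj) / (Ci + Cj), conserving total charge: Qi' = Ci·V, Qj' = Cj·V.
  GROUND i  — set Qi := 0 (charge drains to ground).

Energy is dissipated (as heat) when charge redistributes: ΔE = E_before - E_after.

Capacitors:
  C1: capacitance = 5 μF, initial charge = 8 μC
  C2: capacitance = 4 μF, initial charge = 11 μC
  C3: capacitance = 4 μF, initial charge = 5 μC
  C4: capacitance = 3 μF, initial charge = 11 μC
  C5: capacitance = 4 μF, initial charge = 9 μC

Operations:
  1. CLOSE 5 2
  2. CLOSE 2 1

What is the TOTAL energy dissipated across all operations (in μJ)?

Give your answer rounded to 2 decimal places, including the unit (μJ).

Initial: C1(5μF, Q=8μC, V=1.60V), C2(4μF, Q=11μC, V=2.75V), C3(4μF, Q=5μC, V=1.25V), C4(3μF, Q=11μC, V=3.67V), C5(4μF, Q=9μC, V=2.25V)
Op 1: CLOSE 5-2: Q_total=20.00, C_total=8.00, V=2.50; Q5=10.00, Q2=10.00; dissipated=0.250
Op 2: CLOSE 2-1: Q_total=18.00, C_total=9.00, V=2.00; Q2=8.00, Q1=10.00; dissipated=0.900
Total dissipated: 1.150 μJ

Answer: 1.15 μJ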